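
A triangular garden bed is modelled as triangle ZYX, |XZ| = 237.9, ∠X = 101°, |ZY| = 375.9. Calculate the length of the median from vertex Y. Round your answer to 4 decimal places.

Law of sines: sin Y = |XZ|·sin X/|ZY| ≈ 0.62125.
Since |ZY| ≥ |XZ|, only the acute value applies: ∠Y ≈ 38.41°.
Then ∠Z = 180° − ∠X − ∠Y ≈ 40.59°.
Law of sines gives |YX| = |ZY|·sin Z/sin X ≈ 249.17.
Median from Y: ½√(2·|ZY|² + 2·|YX|² − |XZ|²) ≈ 295.88.

m_Y ≈ 295.8767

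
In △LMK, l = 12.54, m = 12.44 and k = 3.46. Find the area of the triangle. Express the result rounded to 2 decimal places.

Semiperimeter s = (12.54 + 12.44 + 3.46)/2 = 14.22.
Heron's formula: area = √(14.22·1.68·1.78·10.76) ≈ 21.39.

area ≈ 21.39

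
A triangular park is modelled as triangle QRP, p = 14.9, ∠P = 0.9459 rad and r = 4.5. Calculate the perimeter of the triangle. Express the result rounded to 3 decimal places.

Law of sines: sin R = r·sin P/p ≈ 0.24494.
Since p ≥ r, only the acute value applies: ∠R ≈ 0.2475 rad.
Then ∠Q = π − ∠P − ∠R ≈ 1.9482 rad.
Law of sines gives q = p·sin Q/sin P ≈ 17.079.
Semiperimeter s = (17.079+4.5+14.9)/2 = 18.239.
Perimeter = 17.079 + 4.5 + 14.9 = 36.479.

36.479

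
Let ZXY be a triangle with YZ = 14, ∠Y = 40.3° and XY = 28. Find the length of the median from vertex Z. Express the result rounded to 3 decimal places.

9.645

By the law of cosines, ZX² = XY² + YZ² − 2·XY·YZ·cos Y = 382.07, so ZX ≈ 19.547.
Median from Z: ½√(2·YZ² + 2·ZX² − XY²) ≈ 9.6454.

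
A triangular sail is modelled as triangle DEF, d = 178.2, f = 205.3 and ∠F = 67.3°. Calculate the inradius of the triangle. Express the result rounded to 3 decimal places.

Law of sines: sin D = d·sin F/f ≈ 0.80076.
Since f ≥ d, only the acute value applies: ∠D ≈ 53.20°.
Then ∠E = 180° − ∠F − ∠D ≈ 59.50°.
Law of sines gives e = f·sin E/sin F ≈ 191.74.
Area = ½·f·d·sin E ≈ 15761.
Semiperimeter s = (178.2+191.74+205.3)/2 = 287.62.
Inradius = area/s = 15761/287.62 ≈ 54.797.

54.797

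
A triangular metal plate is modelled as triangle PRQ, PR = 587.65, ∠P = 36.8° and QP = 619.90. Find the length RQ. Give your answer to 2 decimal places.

382.39

By the law of cosines, RQ² = QP² + PR² − 2·QP·PR·cos P = 1.4622e+05, so RQ ≈ 382.39.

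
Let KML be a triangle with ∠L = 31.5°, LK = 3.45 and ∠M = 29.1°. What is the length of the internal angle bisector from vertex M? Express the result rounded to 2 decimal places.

The third angle is ∠K = 180° − ∠M − ∠L = 119.40°.
Law of sines: ML = LK·sin K/sin M ≈ 6.1803.
Law of sines: KM = LK·sin L/sin M ≈ 3.7065.
The bisector from M has length 2·KM·ML·cos(∠M/2)/(KM+ML) ≈ 4.4853.

4.49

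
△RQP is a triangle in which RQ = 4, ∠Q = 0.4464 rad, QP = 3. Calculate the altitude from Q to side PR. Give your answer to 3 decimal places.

By the law of cosines, PR² = RQ² + QP² − 2·RQ·QP·cos Q = 3.3518, so PR ≈ 1.8308.
Area = ½·RQ·QP·sin Q ≈ 2.5903.
The altitude from Q has length 2·area/PR ≈ 2.8297.

2.830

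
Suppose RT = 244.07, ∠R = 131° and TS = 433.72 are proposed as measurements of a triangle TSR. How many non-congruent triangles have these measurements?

1

RT·sin R = 244.07·sin(131°) ≈ 184.2.
Since ∠R is not acute, a triangle exists only if TS > RT; here TS > RT, so there is exactly one triangle.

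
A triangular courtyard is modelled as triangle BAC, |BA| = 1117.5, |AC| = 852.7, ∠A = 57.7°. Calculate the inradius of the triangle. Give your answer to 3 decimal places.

By the law of cosines, |CB|² = |BA|² + |AC|² − 2·|BA|·|AC|·cos A = 9.5754e+05, so |CB| ≈ 978.54.
Area = ½·|BA|·|AC|·sin A ≈ 4.0272e+05.
Semiperimeter s = (852.7+978.54+1117.5)/2 = 1474.4.
Inradius = area/s = 4.0272e+05/1474.4 ≈ 273.15.

273.148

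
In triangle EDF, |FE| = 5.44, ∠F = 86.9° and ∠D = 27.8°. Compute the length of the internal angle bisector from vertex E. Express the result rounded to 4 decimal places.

6.2443

The third angle is ∠E = 180° − ∠D − ∠F = 65.30°.
Law of sines: |DF| = |FE|·sin E/sin D ≈ 10.597.
Law of sines: |ED| = |FE|·sin F/sin D ≈ 11.647.
The bisector from E has length 2·|FE|·|ED|·cos(∠E/2)/(|FE|+|ED|) ≈ 6.2443.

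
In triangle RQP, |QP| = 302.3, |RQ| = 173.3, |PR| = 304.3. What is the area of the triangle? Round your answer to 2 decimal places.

area ≈ 25183.93

Semiperimeter s = (302.3 + 304.3 + 173.3)/2 = 389.95.
Heron's formula: area = √(389.95·87.65·85.65·216.65) ≈ 25184.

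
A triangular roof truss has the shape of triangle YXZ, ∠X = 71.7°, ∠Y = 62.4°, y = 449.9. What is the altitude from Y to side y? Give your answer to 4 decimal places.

The third angle is ∠Z = 180° − ∠Y − ∠X = 45.90°.
Law of sines: x = y·sin X/sin Y ≈ 482.
Law of sines: z = y·sin Z/sin Y ≈ 364.57.
Area = ½·y·x·sin Z ≈ 77863.
The altitude from Y has length 2·area/y ≈ 346.13.

h_Y ≈ 346.1340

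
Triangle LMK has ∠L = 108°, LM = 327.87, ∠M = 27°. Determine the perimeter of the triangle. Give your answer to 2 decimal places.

perimeter ≈ 979.36

The third angle is ∠K = 180° − ∠L − ∠M = 45.00°.
Law of sines: MK = LM·sin L/sin K ≈ 440.98.
Law of sines: KL = LM·sin M/sin K ≈ 210.51.
Semiperimeter s = (440.98+210.51+327.87)/2 = 489.68.
Perimeter = 440.98 + 210.51 + 327.87 = 979.36.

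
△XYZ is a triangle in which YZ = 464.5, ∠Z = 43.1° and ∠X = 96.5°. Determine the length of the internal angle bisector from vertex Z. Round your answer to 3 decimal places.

The third angle is ∠Y = 180° − ∠Z − ∠X = 40.40°.
Law of sines: ZX = YZ·sin Y/sin X ≈ 303.
Law of sines: XY = YZ·sin Z/sin X ≈ 319.43.
The bisector from Z has length 2·YZ·ZX·cos(∠Z/2)/(YZ+ZX) ≈ 341.12.

341.121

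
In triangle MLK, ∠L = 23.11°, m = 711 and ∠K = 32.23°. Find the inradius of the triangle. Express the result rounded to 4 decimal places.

r ≈ 85.1263

The third angle is ∠M = 180° − ∠L − ∠K = 124.66°.
Law of sines: l = m·sin L/sin M ≈ 339.27.
Law of sines: k = m·sin K/sin M ≈ 461.
Area = ½·m·l·sin K ≈ 64324.
Semiperimeter s = (711+339.27+461)/2 = 755.64.
Inradius = area/s = 64324/755.64 ≈ 85.126.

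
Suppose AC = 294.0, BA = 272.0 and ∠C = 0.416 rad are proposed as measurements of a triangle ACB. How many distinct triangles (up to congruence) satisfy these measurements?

2

AC·sin C = 294.0·sin(0.416 rad) ≈ 118.8.
Since AC sin C < BA < AC (118.8 < 272.0 < 294.0), two triangles exist.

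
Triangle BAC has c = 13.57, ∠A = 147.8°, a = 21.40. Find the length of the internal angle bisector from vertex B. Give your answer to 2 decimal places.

Law of sines: sin C = c·sin A/a ≈ 0.33790.
Since a ≥ c, only the acute value applies: ∠C ≈ 19.75°.
Then ∠B = 180° − ∠A − ∠C ≈ 12.45°.
Law of sines gives b = a·sin B/sin A ≈ 8.6584.
The bisector from B has length 2·a·c·cos(∠B/2)/(a+c) ≈ 16.51.

t_B ≈ 16.51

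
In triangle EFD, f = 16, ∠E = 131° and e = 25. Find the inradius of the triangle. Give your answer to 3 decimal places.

Law of sines: sin F = f·sin E/e ≈ 0.48301.
Since e ≥ f, only the acute value applies: ∠F ≈ 28.88°.
Then ∠D = 180° − ∠E − ∠F ≈ 20.12°.
Law of sines gives d = e·sin D/sin E ≈ 11.393.
Area = ½·e·f·sin D ≈ 68.789.
Semiperimeter s = (25+16+11.393)/2 = 26.197.
Inradius = area/s = 68.789/26.197 ≈ 2.6259.

2.626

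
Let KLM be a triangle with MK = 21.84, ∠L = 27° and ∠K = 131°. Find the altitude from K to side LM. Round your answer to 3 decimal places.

The third angle is ∠M = 180° − ∠K − ∠L = 22.00°.
Law of sines: LM = MK·sin K/sin L ≈ 36.307.
Law of sines: KL = MK·sin M/sin L ≈ 18.021.
Area = ½·MK·LM·sin M ≈ 148.52.
The altitude from K has length 2·area/LM ≈ 8.1814.

h_K ≈ 8.181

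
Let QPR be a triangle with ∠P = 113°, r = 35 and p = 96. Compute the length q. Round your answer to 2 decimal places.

76.76

Law of sines: sin R = r·sin P/p ≈ 0.33560.
Since p ≥ r, only the acute value applies: ∠R ≈ 19.61°.
Then ∠Q = 180° − ∠P − ∠R ≈ 47.39°.
Law of sines gives q = p·sin Q/sin P ≈ 76.757.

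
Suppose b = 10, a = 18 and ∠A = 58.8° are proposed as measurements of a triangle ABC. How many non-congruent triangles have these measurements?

b·sin A = 10·sin(58.8°) ≈ 8.554.
Since a ≥ b, exactly one triangle exists.

1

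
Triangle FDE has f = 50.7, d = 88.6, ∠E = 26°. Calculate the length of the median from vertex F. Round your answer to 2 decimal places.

66.75

By the law of cosines, e² = f² + d² − 2·f·d·cos E = 2345.6, so e ≈ 48.432.
Median from F: ½√(2·d² + 2·e² − f²) ≈ 66.747.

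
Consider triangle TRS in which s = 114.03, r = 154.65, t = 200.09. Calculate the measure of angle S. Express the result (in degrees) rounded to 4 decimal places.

∠S ≈ 34.5875°

By the law of cosines, cos S = (t² + r² − s²) / (2·t·r) ≈ 0.82326, so ∠S ≈ 34.59°.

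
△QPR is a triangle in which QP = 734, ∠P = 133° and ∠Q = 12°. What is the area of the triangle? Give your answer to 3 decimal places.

area ≈ 71412.987

The third angle is ∠R = 180° − ∠Q − ∠P = 35.00°.
Law of sines: PR = QP·sin Q/sin R ≈ 266.06.
Law of sines: RQ = QP·sin P/sin R ≈ 935.91.
Area = ½·QP·PR·sin P ≈ 71413.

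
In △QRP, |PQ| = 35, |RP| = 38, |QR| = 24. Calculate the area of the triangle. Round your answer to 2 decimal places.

area ≈ 410.41

Semiperimeter s = (38 + 35 + 24)/2 = 48.5.
Heron's formula: area = √(48.5·10.5·13.5·24.5) ≈ 410.41.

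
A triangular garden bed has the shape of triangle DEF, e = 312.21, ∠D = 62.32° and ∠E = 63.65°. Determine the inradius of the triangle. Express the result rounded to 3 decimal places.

r ≈ 86.362

The third angle is ∠F = 180° − ∠D − ∠E = 54.03°.
Law of sines: d = e·sin D/sin E ≈ 308.54.
Law of sines: f = e·sin F/sin E ≈ 281.98.
Area = ½·e·d·sin F ≈ 38980.
Semiperimeter s = (308.54+312.21+281.98)/2 = 451.36.
Inradius = area/s = 38980/451.36 ≈ 86.362.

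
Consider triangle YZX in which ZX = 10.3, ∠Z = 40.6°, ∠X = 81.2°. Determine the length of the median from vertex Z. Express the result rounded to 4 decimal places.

m_Z ≈ 10.4505

The third angle is ∠Y = 180° − ∠Z − ∠X = 58.20°.
Law of sines: XY = ZX·sin Z/sin Y ≈ 7.8868.
Law of sines: YZ = ZX·sin X/sin Y ≈ 11.977.
Median from Z: ½√(2·YZ² + 2·ZX² − XY²) ≈ 10.45.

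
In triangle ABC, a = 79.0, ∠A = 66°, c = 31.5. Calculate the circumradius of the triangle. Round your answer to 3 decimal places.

Law of sines: sin C = c·sin A/a ≈ 0.36426.
Since a ≥ c, only the acute value applies: ∠C ≈ 21.36°.
Then ∠B = 180° − ∠A − ∠C ≈ 92.64°.
Law of sines gives b = a·sin B/sin A ≈ 86.385.
Circumradius = a/(2 sin A) ≈ 43.238.

43.238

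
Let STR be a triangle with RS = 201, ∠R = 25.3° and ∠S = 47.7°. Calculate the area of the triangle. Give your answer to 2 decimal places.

The third angle is ∠T = 180° − ∠R − ∠S = 107.00°.
Law of sines: TR = RS·sin S/sin T ≈ 155.46.
Law of sines: ST = RS·sin R/sin T ≈ 89.824.
Area = ½·RS·TR·sin R ≈ 6676.9.

6676.87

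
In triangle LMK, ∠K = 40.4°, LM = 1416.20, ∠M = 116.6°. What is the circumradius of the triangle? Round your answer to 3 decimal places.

The third angle is ∠L = 180° − ∠M − ∠K = 23.00°.
Law of sines: MK = LM·sin L/sin K ≈ 853.78.
Law of sines: KL = LM·sin M/sin K ≈ 1953.8.
Circumradius = LM/(2 sin K) ≈ 1092.5.

R ≈ 1092.545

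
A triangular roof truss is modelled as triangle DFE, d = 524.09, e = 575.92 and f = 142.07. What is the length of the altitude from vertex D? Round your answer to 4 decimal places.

Semiperimeter s = (524.09 + 142.07 + 575.92)/2 = 621.04.
Heron's formula: area = √(621.04·96.95·478.97·45.12) ≈ 36072.
The altitude from D has length 2·area/d ≈ 137.66.

137.6564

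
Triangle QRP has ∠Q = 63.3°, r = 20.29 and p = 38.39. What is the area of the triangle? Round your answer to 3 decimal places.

Area = ½·r·p·sin Q ≈ 347.94.

347.938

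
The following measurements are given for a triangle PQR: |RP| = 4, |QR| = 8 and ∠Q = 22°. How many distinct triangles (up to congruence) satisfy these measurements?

2

|QR|·sin Q = 8·sin(22°) ≈ 2.997.
Since |QR| sin Q < |RP| < |QR| (2.997 < 4 < 8), two triangles exist.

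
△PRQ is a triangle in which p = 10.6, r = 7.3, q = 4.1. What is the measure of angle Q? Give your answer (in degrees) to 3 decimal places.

∠Q ≈ 15.899°

By the law of cosines, cos Q = (p² + r² − q²) / (2·p·r) ≈ 0.96175, so ∠Q ≈ 15.90°.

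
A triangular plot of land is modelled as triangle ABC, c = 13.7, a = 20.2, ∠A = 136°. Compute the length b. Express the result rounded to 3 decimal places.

Law of sines: sin C = c·sin A/a ≈ 0.47113.
Since a ≥ c, only the acute value applies: ∠C ≈ 28.11°.
Then ∠B = 180° − ∠A − ∠C ≈ 15.89°.
Law of sines gives b = a·sin B/sin A ≈ 7.9627.

7.963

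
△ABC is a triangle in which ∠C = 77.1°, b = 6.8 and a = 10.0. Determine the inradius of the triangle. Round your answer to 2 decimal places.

2.40

By the law of cosines, c² = a² + b² − 2·a·b·cos C = 115.88, so c ≈ 10.765.
Area = ½·a·b·sin C ≈ 33.142.
Semiperimeter s = (10+6.8+10.765)/2 = 13.782.
Inradius = area/s = 33.142/13.782 ≈ 2.4047.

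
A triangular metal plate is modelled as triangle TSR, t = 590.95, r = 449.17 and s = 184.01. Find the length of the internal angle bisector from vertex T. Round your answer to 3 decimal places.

t_T ≈ 103.234

By the law of cosines, cos T = (s² + r² − t²) / (2·s·r) ≈ -0.68727, so ∠T ≈ 133.41°.
The bisector from T has length 2·s·r·cos(∠T/2)/(s+r) ≈ 103.23.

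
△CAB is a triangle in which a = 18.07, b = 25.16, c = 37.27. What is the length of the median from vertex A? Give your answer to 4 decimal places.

m_A ≈ 30.4862

Median from A: ½√(2·b² + 2·c² − a²) ≈ 30.486.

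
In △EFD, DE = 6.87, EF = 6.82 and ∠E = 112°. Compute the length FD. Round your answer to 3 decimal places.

11.350

By the law of cosines, FD² = DE² + EF² − 2·DE·EF·cos E = 128.81, so FD ≈ 11.35.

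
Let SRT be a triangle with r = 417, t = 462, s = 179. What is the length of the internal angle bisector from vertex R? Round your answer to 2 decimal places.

By the law of cosines, cos R = (t² + s² − r²) / (2·t·s) ≈ 0.43288, so ∠R ≈ 64.35°.
The bisector from R has length 2·t·s·cos(∠R/2)/(t+s) ≈ 218.4.

t_R ≈ 218.40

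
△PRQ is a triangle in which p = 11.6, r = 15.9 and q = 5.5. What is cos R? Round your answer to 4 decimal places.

By the law of cosines, cos R = (q² + p² − r²) / (2·q·p) ≈ -0.68966, so ∠R ≈ 133.60°.

cos R ≈ -0.6897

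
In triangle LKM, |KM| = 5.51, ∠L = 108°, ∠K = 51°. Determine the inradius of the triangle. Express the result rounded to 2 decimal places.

r ≈ 0.74

The third angle is ∠M = 180° − ∠L − ∠K = 21.00°.
Law of sines: |ML| = |KM|·sin K/sin L ≈ 4.5024.
Law of sines: |LK| = |KM|·sin M/sin L ≈ 2.0762.
Area = ½·|KM|·|ML|·sin M ≈ 4.4453.
Semiperimeter s = (5.51+4.5024+2.0762)/2 = 6.0443.
Inradius = area/s = 4.4453/6.0443 ≈ 0.73545.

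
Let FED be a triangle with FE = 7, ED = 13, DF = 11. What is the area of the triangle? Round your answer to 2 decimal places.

Semiperimeter s = (13 + 11 + 7)/2 = 15.5.
Heron's formula: area = √(15.5·2.5·4.5·8.5) ≈ 38.499.

38.50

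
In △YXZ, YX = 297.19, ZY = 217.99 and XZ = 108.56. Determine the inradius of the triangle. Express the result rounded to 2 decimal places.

Semiperimeter s = (108.56 + 217.99 + 297.19)/2 = 311.87.
Heron's formula: area = √(311.87·203.31·93.88·14.68) ≈ 9347.9.
Inradius = area/s = 9347.9/311.87 ≈ 29.974.

29.97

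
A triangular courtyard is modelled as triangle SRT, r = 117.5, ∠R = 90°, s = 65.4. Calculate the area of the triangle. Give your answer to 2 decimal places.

Law of sines: sin S = s·sin R/r ≈ 0.55660.
Since r ≥ s, only the acute value applies: ∠S ≈ 33.82°.
Then ∠T = 180° − ∠R − ∠S ≈ 56.18°.
Law of sines gives t = r·sin T/sin R ≈ 97.617.
Area = ½·r·s·sin T ≈ 3192.1.

3192.08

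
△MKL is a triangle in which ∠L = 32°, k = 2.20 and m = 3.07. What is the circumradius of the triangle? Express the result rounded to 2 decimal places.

1.58

By the law of cosines, l² = m² + k² − 2·m·k·cos L = 2.8095, so l ≈ 1.6761.
Area = ½·m·k·sin L ≈ 1.7895.
Circumradius = l/(2 sin L) ≈ 1.5815.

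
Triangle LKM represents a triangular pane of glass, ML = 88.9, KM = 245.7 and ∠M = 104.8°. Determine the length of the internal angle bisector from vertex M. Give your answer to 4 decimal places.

t_M ≈ 79.6607

By the law of cosines, LK² = KM² + ML² − 2·KM·ML·cos M = 79431, so LK ≈ 281.83.
The bisector from M has length 2·KM·ML·cos(∠M/2)/(KM+ML) ≈ 79.661.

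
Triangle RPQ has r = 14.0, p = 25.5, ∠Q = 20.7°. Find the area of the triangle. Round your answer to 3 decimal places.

Area = ½·r·p·sin Q ≈ 63.095.

63.095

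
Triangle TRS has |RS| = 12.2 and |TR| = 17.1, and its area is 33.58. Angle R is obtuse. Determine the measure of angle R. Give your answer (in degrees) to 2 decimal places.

∠R ≈ 161.22°

From area = ½·|TR|·|RS|·sin R, we get sin R = 2·area/(|TR|·|RS|) ≈ 0.32193.
Taking the obtuse solution, ∠R ≈ 161.22°.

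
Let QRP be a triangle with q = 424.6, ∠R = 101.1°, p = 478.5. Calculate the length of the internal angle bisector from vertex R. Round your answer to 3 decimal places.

285.895

By the law of cosines, r² = p² + q² − 2·p·q·cos R = 4.8748e+05, so r ≈ 698.2.
The bisector from R has length 2·p·q·cos(∠R/2)/(p+q) ≈ 285.89.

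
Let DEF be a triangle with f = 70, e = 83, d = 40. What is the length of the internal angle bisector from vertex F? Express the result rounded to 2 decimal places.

By the law of cosines, cos F = (d² + e² − f²) / (2·d·e) ≈ 0.54051, so ∠F ≈ 1.000 rad.
The bisector from F has length 2·d·e·cos(∠F/2)/(d+e) ≈ 47.378.

t_F ≈ 47.38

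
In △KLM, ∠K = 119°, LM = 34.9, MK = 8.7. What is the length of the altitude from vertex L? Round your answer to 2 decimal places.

h_L ≈ 26.10

Law of sines: sin L = MK·sin K/LM ≈ 0.21803.
Since LM ≥ MK, only the acute value applies: ∠L ≈ 12.59°.
Then ∠M = 180° − ∠K − ∠L ≈ 48.41°.
Law of sines gives KL = LM·sin M/sin K ≈ 29.843.
Area = ½·LM·MK·sin M ≈ 113.54.
The altitude from L has length 2·area/MK ≈ 26.101.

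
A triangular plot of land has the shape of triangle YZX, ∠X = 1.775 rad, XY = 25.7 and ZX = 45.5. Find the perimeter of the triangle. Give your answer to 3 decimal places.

perimeter ≈ 127.813

By the law of cosines, YZ² = ZX² + XY² − 2·ZX·XY·cos X = 3205, so YZ ≈ 56.613.
Semiperimeter s = (45.5+25.7+56.613)/2 = 63.906.
Perimeter = 45.5 + 25.7 + 56.613 = 127.81.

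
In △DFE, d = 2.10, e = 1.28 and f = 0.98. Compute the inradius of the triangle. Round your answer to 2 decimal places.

Semiperimeter s = (2.1 + 0.98 + 1.28)/2 = 2.18.
Heron's formula: area = √(2.18·0.08·1.2·0.9) ≈ 0.434.
Inradius = area/s = 0.434/2.18 ≈ 0.19908.

0.20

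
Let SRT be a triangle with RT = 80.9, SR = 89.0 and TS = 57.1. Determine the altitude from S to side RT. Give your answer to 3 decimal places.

Semiperimeter s = (80.9 + 57.1 + 89)/2 = 113.5.
Heron's formula: area = √(113.5·32.6·56.4·24.5) ≈ 2261.1.
The altitude from S has length 2·area/RT ≈ 55.9.

h_S ≈ 55.900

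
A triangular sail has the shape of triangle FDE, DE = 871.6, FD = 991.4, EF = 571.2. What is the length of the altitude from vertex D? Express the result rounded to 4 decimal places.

866.9167

Semiperimeter s = (871.6 + 571.2 + 991.4)/2 = 1217.1.
Heron's formula: area = √(1217.1·345.5·645.9·225.7) ≈ 2.4759e+05.
The altitude from D has length 2·area/EF ≈ 866.92.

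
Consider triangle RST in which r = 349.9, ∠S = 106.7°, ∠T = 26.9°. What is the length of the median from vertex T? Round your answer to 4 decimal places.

The third angle is ∠R = 180° − ∠S − ∠T = 46.40°.
Law of sines: s = r·sin S/sin R ≈ 462.79.
Law of sines: t = r·sin T/sin R ≈ 218.6.
Median from T: ½√(2·r² + 2·s² − t²) ≈ 395.42.

395.4201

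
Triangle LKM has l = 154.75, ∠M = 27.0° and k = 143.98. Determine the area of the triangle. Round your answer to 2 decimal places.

area ≈ 5057.66

Area = ½·l·k·sin M ≈ 5057.7.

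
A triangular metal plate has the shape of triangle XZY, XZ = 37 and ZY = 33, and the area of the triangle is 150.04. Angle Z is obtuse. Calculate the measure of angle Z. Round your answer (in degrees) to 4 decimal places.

From area = ½·XZ·ZY·sin Z, we get sin Z = 2·area/(XZ·ZY) ≈ 0.24577.
Taking the obtuse solution, ∠Z ≈ 165.77°.

∠Z ≈ 165.7729°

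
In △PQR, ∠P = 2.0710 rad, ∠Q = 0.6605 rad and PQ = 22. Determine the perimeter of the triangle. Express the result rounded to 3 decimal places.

104.273

The third angle is ∠R = π − ∠P − ∠Q = 0.4101 rad.
Law of sines: QR = PQ·sin P/sin R ≈ 48.42.
Law of sines: RP = PQ·sin Q/sin R ≈ 33.854.
Semiperimeter s = (48.42+33.854+22)/2 = 52.137.
Perimeter = 48.42 + 33.854 + 22 = 104.27.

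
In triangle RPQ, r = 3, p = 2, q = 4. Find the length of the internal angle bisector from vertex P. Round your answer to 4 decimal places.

By the law of cosines, cos P = (q² + r² − p²) / (2·q·r) ≈ 0.87500, so ∠P ≈ 28.96°.
The bisector from P has length 2·q·r·cos(∠P/2)/(q+r) ≈ 3.3197.

t_P ≈ 3.3197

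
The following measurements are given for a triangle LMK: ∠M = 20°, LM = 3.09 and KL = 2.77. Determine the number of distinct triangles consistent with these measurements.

LM·sin M = 3.09·sin(20°) ≈ 1.057.
Since LM sin M < KL < LM (1.057 < 2.77 < 3.09), two triangles exist.

2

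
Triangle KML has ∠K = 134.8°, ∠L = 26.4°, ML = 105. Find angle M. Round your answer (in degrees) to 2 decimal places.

18.80

The third angle is ∠M = 180° − ∠L − ∠K = 18.80°.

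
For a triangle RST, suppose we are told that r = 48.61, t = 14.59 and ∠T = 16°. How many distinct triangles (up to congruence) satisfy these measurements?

2

r·sin T = 48.61·sin(16°) ≈ 13.4.
Since r sin T < t < r (13.4 < 14.59 < 48.61), two triangles exist.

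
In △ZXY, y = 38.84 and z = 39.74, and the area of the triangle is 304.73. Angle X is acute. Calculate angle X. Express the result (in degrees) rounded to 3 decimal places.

From area = ½·y·z·sin X, we get sin X = 2·area/(y·z) ≈ 0.39486.
Taking the acute solution, ∠X ≈ 23.26°.

∠X ≈ 23.257°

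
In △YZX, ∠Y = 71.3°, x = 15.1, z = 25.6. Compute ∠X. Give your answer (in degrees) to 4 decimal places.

34.5670

By the law of cosines, y² = z² + x² − 2·z·x·cos Y = 635.5, so y ≈ 25.209.
Law of cosines again: cos X = (y² + z² − x²)/(2·y·z) ≈ 0.82346, so ∠X ≈ 34.57°.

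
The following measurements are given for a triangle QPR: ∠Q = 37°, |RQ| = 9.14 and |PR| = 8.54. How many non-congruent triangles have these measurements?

|RQ|·sin Q = 9.14·sin(37°) ≈ 5.501.
Since |RQ| sin Q < |PR| < |RQ| (5.501 < 8.54 < 9.14), two triangles exist.

2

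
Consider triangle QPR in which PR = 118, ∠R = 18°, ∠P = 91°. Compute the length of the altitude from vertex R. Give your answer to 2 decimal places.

The third angle is ∠Q = 180° − ∠P − ∠R = 71.00°.
Law of sines: RQ = PR·sin P/sin Q ≈ 124.78.
Law of sines: QP = PR·sin R/sin Q ≈ 38.565.
Area = ½·PR·RQ·sin R ≈ 2275.
The altitude from R has length 2·area/QP ≈ 117.98.

h_R ≈ 117.98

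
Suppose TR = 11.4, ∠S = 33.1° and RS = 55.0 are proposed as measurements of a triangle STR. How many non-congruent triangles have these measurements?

0

RS·sin S = 55.0·sin(33.1°) ≈ 30.04.
Since TR = 11.4 < 30.04 = RS sin S, no triangle exists.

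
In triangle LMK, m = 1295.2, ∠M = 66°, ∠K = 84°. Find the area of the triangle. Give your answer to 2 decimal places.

456560.01

The third angle is ∠L = 180° − ∠M − ∠K = 30.00°.
Law of sines: l = m·sin L/sin M ≈ 708.89.
Law of sines: k = m·sin K/sin M ≈ 1410.
Area = ½·m·l·sin K ≈ 4.5656e+05.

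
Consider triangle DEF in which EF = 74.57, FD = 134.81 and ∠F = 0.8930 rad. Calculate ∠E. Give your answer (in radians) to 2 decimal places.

∠E ≈ 1.67 rad

By the law of cosines, DE² = EF² + FD² − 2·EF·FD·cos F = 11127, so DE ≈ 105.48.
Law of cosines again: cos E = (DE² + EF² − FD²)/(2·DE·EF) ≈ -0.09448, so ∠E ≈ 1.6654 rad.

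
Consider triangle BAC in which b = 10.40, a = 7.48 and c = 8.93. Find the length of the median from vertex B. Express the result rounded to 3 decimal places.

Median from B: ½√(2·a² + 2·c² − b²) ≈ 6.3881.

6.388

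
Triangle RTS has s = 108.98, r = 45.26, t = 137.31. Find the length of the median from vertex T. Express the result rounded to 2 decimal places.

m_T ≈ 47.42

Median from T: ½√(2·s² + 2·r² − t²) ≈ 47.424.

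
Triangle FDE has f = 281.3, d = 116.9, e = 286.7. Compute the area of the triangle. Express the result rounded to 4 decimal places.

Semiperimeter s = (281.3 + 116.9 + 286.7)/2 = 342.45.
Heron's formula: area = √(342.45·61.15·225.55·55.75) ≈ 16227.

16227.0908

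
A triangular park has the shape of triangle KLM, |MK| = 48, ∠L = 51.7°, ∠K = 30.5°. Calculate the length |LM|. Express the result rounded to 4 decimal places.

31.0430

The third angle is ∠M = 180° − ∠K − ∠L = 97.80°.
Law of sines: |LM| = |MK|·sin K/sin L ≈ 31.043.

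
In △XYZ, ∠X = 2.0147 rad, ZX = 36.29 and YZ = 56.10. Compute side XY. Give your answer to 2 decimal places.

Law of sines: sin Y = ZX·sin X/YZ ≈ 0.58419.
Since YZ ≥ ZX, only the acute value applies: ∠Y ≈ 0.6239 rad.
Then ∠Z = π − ∠X − ∠Y ≈ 0.5030 rad.
Law of sines gives XY = YZ·sin Z/sin X ≈ 29.946.

29.95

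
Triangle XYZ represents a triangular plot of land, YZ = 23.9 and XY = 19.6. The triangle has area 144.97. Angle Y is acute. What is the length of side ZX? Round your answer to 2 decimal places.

14.82

From area = ½·XY·YZ·sin Y, we get sin Y = 2·area/(XY·YZ) ≈ 0.61895.
Taking the acute solution, ∠Y ≈ 38.24°.
Law of cosines then gives ZX ≈ 14.816.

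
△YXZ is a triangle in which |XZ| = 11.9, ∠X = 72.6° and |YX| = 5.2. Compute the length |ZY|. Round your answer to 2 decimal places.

By the law of cosines, |ZY|² = |YX|² + |XZ|² − 2·|YX|·|XZ|·cos X = 131.64, so |ZY| ≈ 11.473.

11.47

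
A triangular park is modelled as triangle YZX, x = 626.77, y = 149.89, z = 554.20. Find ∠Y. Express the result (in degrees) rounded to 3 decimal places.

∠Y ≈ 12.776°

By the law of cosines, cos Y = (z² + x² − y²) / (2·z·x) ≈ 0.97524, so ∠Y ≈ 12.78°.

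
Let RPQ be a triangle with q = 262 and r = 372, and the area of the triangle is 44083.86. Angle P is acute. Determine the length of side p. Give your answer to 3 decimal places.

352.059

From area = ½·q·r·sin P, we get sin P = 2·area/(q·r) ≈ 0.90462.
Taking the acute solution, ∠P ≈ 1.1305 rad.
Law of cosines then gives p ≈ 352.06.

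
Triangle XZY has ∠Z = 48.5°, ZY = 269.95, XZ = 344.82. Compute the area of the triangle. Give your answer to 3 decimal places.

34857.957

Area = ½·XZ·ZY·sin Z ≈ 34858.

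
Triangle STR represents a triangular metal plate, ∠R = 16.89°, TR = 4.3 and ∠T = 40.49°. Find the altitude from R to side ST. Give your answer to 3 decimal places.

The third angle is ∠S = 180° − ∠T − ∠R = 122.62°.
Law of sines: RS = TR·sin T/sin S ≈ 3.3149.
Law of sines: ST = TR·sin R/sin S ≈ 1.4833.
Area = ½·TR·RS·sin R ≈ 2.0707.
The altitude from R has length 2·area/ST ≈ 2.7921.

h_R ≈ 2.792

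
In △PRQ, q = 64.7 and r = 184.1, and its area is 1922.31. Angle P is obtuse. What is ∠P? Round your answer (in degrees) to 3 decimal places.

From area = ½·r·q·sin P, we get sin P = 2·area/(r·q) ≈ 0.32277.
Taking the obtuse solution, ∠P ≈ 161.17°.

∠P ≈ 161.169°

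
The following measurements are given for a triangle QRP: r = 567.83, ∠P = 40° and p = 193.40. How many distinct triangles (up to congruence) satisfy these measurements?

0

r·sin P = 567.83·sin(40°) ≈ 365.
Since p = 193.40 < 365 = r sin P, no triangle exists.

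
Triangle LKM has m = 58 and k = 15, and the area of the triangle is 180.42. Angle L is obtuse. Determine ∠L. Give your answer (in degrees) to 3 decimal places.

155.496

From area = ½·k·m·sin L, we get sin L = 2·area/(k·m) ≈ 0.41476.
Taking the obtuse solution, ∠L ≈ 155.50°.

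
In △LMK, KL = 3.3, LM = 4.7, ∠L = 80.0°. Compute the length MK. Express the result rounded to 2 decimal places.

5.25

By the law of cosines, MK² = KL² + LM² − 2·KL·LM·cos L = 27.593, so MK ≈ 5.2529.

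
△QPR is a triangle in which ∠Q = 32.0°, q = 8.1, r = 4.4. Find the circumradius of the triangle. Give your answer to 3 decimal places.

7.643

Law of sines: sin R = r·sin Q/q ≈ 0.28786.
Since q ≥ r, only the acute value applies: ∠R ≈ 16.73°.
Then ∠P = 180° − ∠Q − ∠R ≈ 131.27°.
Law of sines gives p = q·sin P/sin Q ≈ 11.489.
Circumradius = q/(2 sin Q) ≈ 7.6427.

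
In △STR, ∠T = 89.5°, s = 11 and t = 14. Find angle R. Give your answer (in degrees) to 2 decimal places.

∠R ≈ 38.72°

Law of sines: sin S = s·sin T/t ≈ 0.78568.
Since t ≥ s, only the acute value applies: ∠S ≈ 51.78°.
Then ∠R = 180° − ∠T − ∠S ≈ 38.72°.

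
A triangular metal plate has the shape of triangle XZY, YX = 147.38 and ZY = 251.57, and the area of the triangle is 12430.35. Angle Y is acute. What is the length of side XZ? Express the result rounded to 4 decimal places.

173.1920

From area = ½·ZY·YX·sin Y, we get sin Y = 2·area/(ZY·YX) ≈ 0.67053.
Taking the acute solution, ∠Y ≈ 0.735 rad.
Law of cosines then gives XZ ≈ 173.19.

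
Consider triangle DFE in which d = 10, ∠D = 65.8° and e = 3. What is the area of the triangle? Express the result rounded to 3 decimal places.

Law of sines: sin E = e·sin D/d ≈ 0.27364.
Since d ≥ e, only the acute value applies: ∠E ≈ 15.88°.
Then ∠F = 180° − ∠D − ∠E ≈ 98.32°.
Law of sines gives f = d·sin F/sin D ≈ 10.848.
Area = ½·d·e·sin F ≈ 14.842.

area ≈ 14.842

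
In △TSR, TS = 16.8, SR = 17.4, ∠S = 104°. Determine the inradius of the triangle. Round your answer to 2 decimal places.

By the law of cosines, RT² = TS² + SR² − 2·TS·SR·cos S = 726.44, so RT ≈ 26.952.
Area = ½·TS·SR·sin S ≈ 141.82.
Semiperimeter s = (17.4+26.952+16.8)/2 = 30.576.
Inradius = area/s = 141.82/30.576 ≈ 4.6382.

r ≈ 4.64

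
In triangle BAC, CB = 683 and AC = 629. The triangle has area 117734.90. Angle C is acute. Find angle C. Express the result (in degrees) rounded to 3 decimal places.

∠C ≈ 33.237°

From area = ½·AC·CB·sin C, we get sin C = 2·area/(AC·CB) ≈ 0.54811.
Taking the acute solution, ∠C ≈ 33.24°.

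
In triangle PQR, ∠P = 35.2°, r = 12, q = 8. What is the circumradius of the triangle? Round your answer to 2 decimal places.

By the law of cosines, p² = q² + r² − 2·q·r·cos P = 51.108, so p ≈ 7.149.
Area = ½·q·r·sin P ≈ 27.669.
Circumradius = p/(2 sin P) ≈ 6.2011.

6.20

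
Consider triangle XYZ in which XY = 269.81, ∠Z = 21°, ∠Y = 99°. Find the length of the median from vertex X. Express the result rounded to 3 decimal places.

m_X ≈ 454.532

The third angle is ∠X = 180° − ∠Y − ∠Z = 60.00°.
Law of sines: YZ = XY·sin X/sin Z ≈ 652.02.
Law of sines: ZX = XY·sin Y/sin Z ≈ 743.62.
Median from X: ½√(2·ZX² + 2·XY² − YZ²) ≈ 454.53.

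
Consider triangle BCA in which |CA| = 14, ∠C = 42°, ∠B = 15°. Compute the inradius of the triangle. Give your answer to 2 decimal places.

The third angle is ∠A = 180° − ∠B − ∠C = 123.00°.
Law of sines: |AB| = |CA|·sin C/sin B ≈ 36.195.
Law of sines: |BC| = |CA|·sin A/sin B ≈ 45.365.
Area = ½·|CA|·|AB|·sin A ≈ 212.49.
Semiperimeter s = (14+36.195+45.365)/2 = 47.78.
Inradius = area/s = 212.49/47.78 ≈ 4.4472.

r ≈ 4.45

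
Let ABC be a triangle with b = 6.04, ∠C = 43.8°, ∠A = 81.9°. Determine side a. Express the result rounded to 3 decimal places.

7.363

The third angle is ∠B = 180° − ∠C − ∠A = 54.30°.
Law of sines: a = b·sin A/sin B ≈ 7.3635.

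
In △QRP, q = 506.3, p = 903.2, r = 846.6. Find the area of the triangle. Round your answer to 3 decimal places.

area ≈ 210677.979

Semiperimeter s = (506.3 + 846.6 + 903.2)/2 = 1128.1.
Heron's formula: area = √(1128.1·621.75·281.45·224.85) ≈ 2.1068e+05.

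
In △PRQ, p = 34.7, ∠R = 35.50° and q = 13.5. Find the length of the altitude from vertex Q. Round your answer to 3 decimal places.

By the law of cosines, r² = q² + p² − 2·q·p·cos R = 623.6, so r ≈ 24.972.
Area = ½·q·p·sin R ≈ 136.02.
The altitude from Q has length 2·area/q ≈ 20.15.

20.150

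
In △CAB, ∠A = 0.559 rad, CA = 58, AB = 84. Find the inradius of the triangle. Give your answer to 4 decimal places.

By the law of cosines, BC² = CA² + AB² − 2·CA·AB·cos A = 2159.2, so BC ≈ 46.467.
Area = ½·CA·AB·sin A ≈ 1291.9.
Semiperimeter s = (84+46.467+58)/2 = 94.233.
Inradius = area/s = 1291.9/94.233 ≈ 13.71.

r ≈ 13.7096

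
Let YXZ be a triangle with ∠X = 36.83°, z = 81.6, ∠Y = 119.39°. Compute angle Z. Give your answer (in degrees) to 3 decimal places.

The third angle is ∠Z = 180° − ∠Y − ∠X = 23.78°.

23.780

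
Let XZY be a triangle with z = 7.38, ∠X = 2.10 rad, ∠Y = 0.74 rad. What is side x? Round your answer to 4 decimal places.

21.4465

The third angle is ∠Z = π − ∠Y − ∠X = 0.302 rad.
Law of sines: x = z·sin X/sin Z ≈ 21.446.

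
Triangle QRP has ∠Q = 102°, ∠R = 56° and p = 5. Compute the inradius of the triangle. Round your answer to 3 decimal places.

1.858

The third angle is ∠P = 180° − ∠Q − ∠R = 22.00°.
Law of sines: q = p·sin Q/sin P ≈ 13.056.
Law of sines: r = p·sin R/sin P ≈ 11.065.
Area = ½·p·q·sin R ≈ 27.059.
Semiperimeter s = (13.056+11.065+5)/2 = 14.561.
Inradius = area/s = 27.059/14.561 ≈ 1.8584.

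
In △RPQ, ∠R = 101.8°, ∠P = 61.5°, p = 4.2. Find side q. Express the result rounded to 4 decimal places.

The third angle is ∠Q = 180° − ∠R − ∠P = 16.70°.
Law of sines: q = p·sin Q/sin P ≈ 1.3733.

1.3733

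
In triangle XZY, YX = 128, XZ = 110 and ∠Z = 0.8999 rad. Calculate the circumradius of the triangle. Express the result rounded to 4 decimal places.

Law of sines: sin Y = XZ·sin Z/YX ≈ 0.67312.
Since YX ≥ XZ, only the acute value applies: ∠Y ≈ 0.7384 rad.
Then ∠X = π − ∠Z − ∠Y ≈ 1.5033 rad.
Law of sines gives ZY = YX·sin X/sin Z ≈ 163.05.
Circumradius = YX/(2 sin Z) ≈ 81.709.

R ≈ 81.7093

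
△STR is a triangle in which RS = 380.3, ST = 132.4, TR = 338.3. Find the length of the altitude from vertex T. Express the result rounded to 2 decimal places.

Semiperimeter s = (338.3 + 380.3 + 132.4)/2 = 425.5.
Heron's formula: area = √(425.5·87.2·45.2·293.1) ≈ 22171.
The altitude from T has length 2·area/RS ≈ 116.6.

h_T ≈ 116.60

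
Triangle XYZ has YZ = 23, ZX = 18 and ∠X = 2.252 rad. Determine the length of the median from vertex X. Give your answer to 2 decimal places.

7.33

Law of sines: sin Y = ZX·sin X/YZ ≈ 0.60794.
Since YZ ≥ ZX, only the acute value applies: ∠Y ≈ 0.653 rad.
Then ∠Z = π − ∠X − ∠Y ≈ 0.236 rad.
Law of sines gives XY = YZ·sin Z/sin X ≈ 6.9265.
Median from X: ½√(2·ZX² + 2·XY² − YZ²) ≈ 7.3306.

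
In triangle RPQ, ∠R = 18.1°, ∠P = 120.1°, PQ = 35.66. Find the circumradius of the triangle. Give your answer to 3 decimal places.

57.391

The third angle is ∠Q = 180° − ∠R − ∠P = 41.80°.
Law of sines: QR = PQ·sin P/sin R ≈ 99.304.
Law of sines: RP = PQ·sin Q/sin R ≈ 76.506.
Circumradius = PQ/(2 sin R) ≈ 57.391.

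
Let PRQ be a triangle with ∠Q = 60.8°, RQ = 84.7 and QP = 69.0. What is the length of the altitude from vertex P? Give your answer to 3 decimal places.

60.232

By the law of cosines, PR² = RQ² + QP² − 2·RQ·QP·cos Q = 6232.7, so PR ≈ 78.947.
Area = ½·RQ·QP·sin Q ≈ 2550.8.
The altitude from P has length 2·area/RQ ≈ 60.232.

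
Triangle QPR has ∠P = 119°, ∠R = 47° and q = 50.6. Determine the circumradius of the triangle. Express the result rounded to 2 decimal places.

The third angle is ∠Q = 180° − ∠P − ∠R = 14.00°.
Law of sines: p = q·sin P/sin Q ≈ 182.93.
Law of sines: r = q·sin R/sin Q ≈ 152.97.
Circumradius = q/(2 sin Q) ≈ 104.58.

104.58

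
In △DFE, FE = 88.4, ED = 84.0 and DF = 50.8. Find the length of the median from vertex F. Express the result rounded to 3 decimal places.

58.597

Median from F: ½√(2·DF² + 2·FE² − ED²) ≈ 58.597.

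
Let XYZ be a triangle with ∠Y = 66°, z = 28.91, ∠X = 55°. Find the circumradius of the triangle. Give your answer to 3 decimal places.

The third angle is ∠Z = 180° − ∠X − ∠Y = 59.00°.
Law of sines: x = z·sin X/sin Z ≈ 27.628.
Law of sines: y = z·sin Y/sin Z ≈ 30.811.
Circumradius = z/(2 sin Z) ≈ 16.864.

16.864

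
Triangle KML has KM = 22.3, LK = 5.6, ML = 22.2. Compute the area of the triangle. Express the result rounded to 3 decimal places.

area ≈ 61.795

Semiperimeter s = (22.2 + 5.6 + 22.3)/2 = 25.05.
Heron's formula: area = √(25.05·2.85·19.45·2.75) ≈ 61.795.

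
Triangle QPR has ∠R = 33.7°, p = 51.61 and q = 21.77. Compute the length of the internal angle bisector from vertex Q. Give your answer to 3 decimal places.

By the law of cosines, r² = q² + p² − 2·q·p·cos R = 1268, so r ≈ 35.61.
Law of cosines again: cos Q = (p² + r² − q²)/(2·p·r) ≈ 0.94071, so ∠Q ≈ 19.83°.
The bisector from Q has length 2·p·r·cos(∠Q/2)/(p+r) ≈ 41.513.

41.513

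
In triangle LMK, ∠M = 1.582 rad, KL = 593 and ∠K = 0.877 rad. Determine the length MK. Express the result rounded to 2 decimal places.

374.09

The third angle is ∠L = π − ∠M − ∠K = 0.683 rad.
Law of sines: MK = KL·sin L/sin M ≈ 374.09.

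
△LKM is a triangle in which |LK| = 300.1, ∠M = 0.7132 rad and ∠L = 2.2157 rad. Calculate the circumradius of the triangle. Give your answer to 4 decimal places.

229.3441

The third angle is ∠K = π − ∠M − ∠L = 0.2127 rad.
Law of sines: |KM| = |LK|·sin L/sin M ≈ 366.56.
Law of sines: |ML| = |LK|·sin K/sin M ≈ 96.826.
Circumradius = |LK|/(2 sin M) ≈ 229.34.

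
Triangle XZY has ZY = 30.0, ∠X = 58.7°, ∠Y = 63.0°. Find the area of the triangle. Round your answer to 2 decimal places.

The third angle is ∠Z = 180° − ∠Y − ∠X = 58.30°.
Law of sines: YX = ZY·sin Z/sin X ≈ 29.872.
Law of sines: XZ = ZY·sin Y/sin X ≈ 31.283.
Area = ½·ZY·YX·sin Y ≈ 399.24.

399.24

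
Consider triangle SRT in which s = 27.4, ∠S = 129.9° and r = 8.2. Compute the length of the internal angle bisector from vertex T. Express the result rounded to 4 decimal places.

11.9762

Law of sines: sin R = r·sin S/s ≈ 0.22959.
Since s ≥ r, only the acute value applies: ∠R ≈ 13.27°.
Then ∠T = 180° − ∠S − ∠R ≈ 36.83°.
Law of sines gives t = s·sin T/sin S ≈ 21.408.
The bisector from T has length 2·s·r·cos(∠T/2)/(s+r) ≈ 11.976.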